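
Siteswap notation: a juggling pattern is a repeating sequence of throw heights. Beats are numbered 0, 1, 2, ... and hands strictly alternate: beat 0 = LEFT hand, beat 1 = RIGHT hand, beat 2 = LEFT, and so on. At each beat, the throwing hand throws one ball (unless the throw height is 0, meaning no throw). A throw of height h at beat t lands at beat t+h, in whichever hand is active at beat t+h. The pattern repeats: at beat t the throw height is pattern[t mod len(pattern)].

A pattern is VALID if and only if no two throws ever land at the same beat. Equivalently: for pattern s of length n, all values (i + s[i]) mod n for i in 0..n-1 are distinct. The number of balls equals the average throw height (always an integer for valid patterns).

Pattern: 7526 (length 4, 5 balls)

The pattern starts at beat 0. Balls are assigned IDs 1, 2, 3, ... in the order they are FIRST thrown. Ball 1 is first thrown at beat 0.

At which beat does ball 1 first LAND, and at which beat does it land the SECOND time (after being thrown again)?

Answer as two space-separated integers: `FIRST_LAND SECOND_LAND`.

Beat 0 (L): throw ball1 h=7 -> lands@7:R; in-air after throw: [b1@7:R]
Beat 1 (R): throw ball2 h=5 -> lands@6:L; in-air after throw: [b2@6:L b1@7:R]
Beat 2 (L): throw ball3 h=2 -> lands@4:L; in-air after throw: [b3@4:L b2@6:L b1@7:R]
Beat 3 (R): throw ball4 h=6 -> lands@9:R; in-air after throw: [b3@4:L b2@6:L b1@7:R b4@9:R]
Beat 4 (L): throw ball3 h=7 -> lands@11:R; in-air after throw: [b2@6:L b1@7:R b4@9:R b3@11:R]
Beat 5 (R): throw ball5 h=5 -> lands@10:L; in-air after throw: [b2@6:L b1@7:R b4@9:R b5@10:L b3@11:R]
Beat 6 (L): throw ball2 h=2 -> lands@8:L; in-air after throw: [b1@7:R b2@8:L b4@9:R b5@10:L b3@11:R]
Beat 7 (R): throw ball1 h=6 -> lands@13:R; in-air after throw: [b2@8:L b4@9:R b5@10:L b3@11:R b1@13:R]
Beat 8 (L): throw ball2 h=7 -> lands@15:R; in-air after throw: [b4@9:R b5@10:L b3@11:R b1@13:R b2@15:R]
Beat 9 (R): throw ball4 h=5 -> lands@14:L; in-air after throw: [b5@10:L b3@11:R b1@13:R b4@14:L b2@15:R]
Beat 10 (L): throw ball5 h=2 -> lands@12:L; in-air after throw: [b3@11:R b5@12:L b1@13:R b4@14:L b2@15:R]
Beat 11 (R): throw ball3 h=6 -> lands@17:R; in-air after throw: [b5@12:L b1@13:R b4@14:L b2@15:R b3@17:R]
Beat 12 (L): throw ball5 h=7 -> lands@19:R; in-air after throw: [b1@13:R b4@14:L b2@15:R b3@17:R b5@19:R]
Beat 13 (R): throw ball1 h=5 -> lands@18:L; in-air after throw: [b4@14:L b2@15:R b3@17:R b1@18:L b5@19:R]
Ball 1: thrown@0 h=7 -> first land @7; rethrown@7 h=6 -> second land @13

Answer: 7 13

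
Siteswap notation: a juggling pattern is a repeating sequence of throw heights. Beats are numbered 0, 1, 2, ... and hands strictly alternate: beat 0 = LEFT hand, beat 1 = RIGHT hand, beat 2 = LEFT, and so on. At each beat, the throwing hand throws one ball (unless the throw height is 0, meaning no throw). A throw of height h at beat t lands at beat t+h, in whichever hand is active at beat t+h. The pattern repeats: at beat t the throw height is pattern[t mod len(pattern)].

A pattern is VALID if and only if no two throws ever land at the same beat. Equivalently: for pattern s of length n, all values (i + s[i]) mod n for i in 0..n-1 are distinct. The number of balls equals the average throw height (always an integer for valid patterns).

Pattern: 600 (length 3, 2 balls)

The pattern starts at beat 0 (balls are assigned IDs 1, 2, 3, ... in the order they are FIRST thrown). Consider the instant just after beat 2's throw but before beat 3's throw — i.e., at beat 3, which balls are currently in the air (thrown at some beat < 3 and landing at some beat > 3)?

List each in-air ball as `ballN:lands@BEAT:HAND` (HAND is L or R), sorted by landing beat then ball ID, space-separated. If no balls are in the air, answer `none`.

Beat 0 (L): throw ball1 h=6 -> lands@6:L; in-air after throw: [b1@6:L]
Beat 3 (R): throw ball2 h=6 -> lands@9:R; in-air after throw: [b1@6:L b2@9:R]

Answer: ball1:lands@6:L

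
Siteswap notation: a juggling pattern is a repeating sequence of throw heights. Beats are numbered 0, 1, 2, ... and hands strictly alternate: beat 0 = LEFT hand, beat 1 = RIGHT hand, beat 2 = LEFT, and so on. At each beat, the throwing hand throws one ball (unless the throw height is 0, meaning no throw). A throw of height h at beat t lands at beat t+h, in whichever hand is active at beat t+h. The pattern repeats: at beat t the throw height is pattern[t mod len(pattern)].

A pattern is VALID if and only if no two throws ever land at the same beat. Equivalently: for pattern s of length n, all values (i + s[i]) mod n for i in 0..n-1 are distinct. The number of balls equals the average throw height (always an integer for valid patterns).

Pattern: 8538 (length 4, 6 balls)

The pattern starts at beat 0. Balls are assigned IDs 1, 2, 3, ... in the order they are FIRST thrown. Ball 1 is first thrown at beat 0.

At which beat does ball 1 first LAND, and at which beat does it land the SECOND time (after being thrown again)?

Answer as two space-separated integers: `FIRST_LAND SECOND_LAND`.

Beat 0 (L): throw ball1 h=8 -> lands@8:L; in-air after throw: [b1@8:L]
Beat 1 (R): throw ball2 h=5 -> lands@6:L; in-air after throw: [b2@6:L b1@8:L]
Beat 2 (L): throw ball3 h=3 -> lands@5:R; in-air after throw: [b3@5:R b2@6:L b1@8:L]
Beat 3 (R): throw ball4 h=8 -> lands@11:R; in-air after throw: [b3@5:R b2@6:L b1@8:L b4@11:R]
Beat 4 (L): throw ball5 h=8 -> lands@12:L; in-air after throw: [b3@5:R b2@6:L b1@8:L b4@11:R b5@12:L]
Beat 5 (R): throw ball3 h=5 -> lands@10:L; in-air after throw: [b2@6:L b1@8:L b3@10:L b4@11:R b5@12:L]
Beat 6 (L): throw ball2 h=3 -> lands@9:R; in-air after throw: [b1@8:L b2@9:R b3@10:L b4@11:R b5@12:L]
Beat 7 (R): throw ball6 h=8 -> lands@15:R; in-air after throw: [b1@8:L b2@9:R b3@10:L b4@11:R b5@12:L b6@15:R]
Beat 8 (L): throw ball1 h=8 -> lands@16:L; in-air after throw: [b2@9:R b3@10:L b4@11:R b5@12:L b6@15:R b1@16:L]
Beat 9 (R): throw ball2 h=5 -> lands@14:L; in-air after throw: [b3@10:L b4@11:R b5@12:L b2@14:L b6@15:R b1@16:L]
Beat 10 (L): throw ball3 h=3 -> lands@13:R; in-air after throw: [b4@11:R b5@12:L b3@13:R b2@14:L b6@15:R b1@16:L]
Beat 11 (R): throw ball4 h=8 -> lands@19:R; in-air after throw: [b5@12:L b3@13:R b2@14:L b6@15:R b1@16:L b4@19:R]
Beat 12 (L): throw ball5 h=8 -> lands@20:L; in-air after throw: [b3@13:R b2@14:L b6@15:R b1@16:L b4@19:R b5@20:L]
Beat 13 (R): throw ball3 h=5 -> lands@18:L; in-air after throw: [b2@14:L b6@15:R b1@16:L b3@18:L b4@19:R b5@20:L]
Beat 14 (L): throw ball2 h=3 -> lands@17:R; in-air after throw: [b6@15:R b1@16:L b2@17:R b3@18:L b4@19:R b5@20:L]
Ball 1: thrown@0 h=8 -> first land @8; rethrown@8 h=8 -> second land @16

Answer: 8 16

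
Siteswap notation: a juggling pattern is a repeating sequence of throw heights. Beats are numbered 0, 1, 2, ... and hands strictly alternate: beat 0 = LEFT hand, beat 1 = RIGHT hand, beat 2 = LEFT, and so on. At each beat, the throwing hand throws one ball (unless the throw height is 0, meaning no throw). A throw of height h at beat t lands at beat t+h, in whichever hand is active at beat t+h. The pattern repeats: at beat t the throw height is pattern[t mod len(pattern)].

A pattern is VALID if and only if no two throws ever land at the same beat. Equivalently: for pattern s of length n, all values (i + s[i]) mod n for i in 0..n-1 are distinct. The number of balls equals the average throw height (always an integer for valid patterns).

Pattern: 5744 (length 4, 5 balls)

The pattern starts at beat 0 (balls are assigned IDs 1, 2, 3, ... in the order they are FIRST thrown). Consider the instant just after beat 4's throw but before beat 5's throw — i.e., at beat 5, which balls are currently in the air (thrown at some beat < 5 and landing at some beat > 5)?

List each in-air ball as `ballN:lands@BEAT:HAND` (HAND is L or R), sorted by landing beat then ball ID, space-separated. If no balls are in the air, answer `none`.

Beat 0 (L): throw ball1 h=5 -> lands@5:R; in-air after throw: [b1@5:R]
Beat 1 (R): throw ball2 h=7 -> lands@8:L; in-air after throw: [b1@5:R b2@8:L]
Beat 2 (L): throw ball3 h=4 -> lands@6:L; in-air after throw: [b1@5:R b3@6:L b2@8:L]
Beat 3 (R): throw ball4 h=4 -> lands@7:R; in-air after throw: [b1@5:R b3@6:L b4@7:R b2@8:L]
Beat 4 (L): throw ball5 h=5 -> lands@9:R; in-air after throw: [b1@5:R b3@6:L b4@7:R b2@8:L b5@9:R]
Beat 5 (R): throw ball1 h=7 -> lands@12:L; in-air after throw: [b3@6:L b4@7:R b2@8:L b5@9:R b1@12:L]

Answer: ball3:lands@6:L ball4:lands@7:R ball2:lands@8:L ball5:lands@9:R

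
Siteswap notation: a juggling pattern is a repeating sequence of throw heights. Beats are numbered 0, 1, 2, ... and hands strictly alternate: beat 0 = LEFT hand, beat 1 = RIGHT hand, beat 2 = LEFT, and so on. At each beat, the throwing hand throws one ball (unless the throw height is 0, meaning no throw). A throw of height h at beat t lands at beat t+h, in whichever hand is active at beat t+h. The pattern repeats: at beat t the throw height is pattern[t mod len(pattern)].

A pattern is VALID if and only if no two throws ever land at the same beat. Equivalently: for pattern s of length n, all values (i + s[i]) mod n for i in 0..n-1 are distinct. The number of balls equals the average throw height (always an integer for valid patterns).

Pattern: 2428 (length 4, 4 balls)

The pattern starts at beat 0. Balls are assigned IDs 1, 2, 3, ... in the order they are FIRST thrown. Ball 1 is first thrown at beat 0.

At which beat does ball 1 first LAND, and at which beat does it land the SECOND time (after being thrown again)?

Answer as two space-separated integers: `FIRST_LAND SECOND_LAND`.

Beat 0 (L): throw ball1 h=2 -> lands@2:L; in-air after throw: [b1@2:L]
Beat 1 (R): throw ball2 h=4 -> lands@5:R; in-air after throw: [b1@2:L b2@5:R]
Beat 2 (L): throw ball1 h=2 -> lands@4:L; in-air after throw: [b1@4:L b2@5:R]
Beat 3 (R): throw ball3 h=8 -> lands@11:R; in-air after throw: [b1@4:L b2@5:R b3@11:R]
Beat 4 (L): throw ball1 h=2 -> lands@6:L; in-air after throw: [b2@5:R b1@6:L b3@11:R]
Ball 1: thrown@0 h=2 -> first land @2; rethrown@2 h=2 -> second land @4

Answer: 2 4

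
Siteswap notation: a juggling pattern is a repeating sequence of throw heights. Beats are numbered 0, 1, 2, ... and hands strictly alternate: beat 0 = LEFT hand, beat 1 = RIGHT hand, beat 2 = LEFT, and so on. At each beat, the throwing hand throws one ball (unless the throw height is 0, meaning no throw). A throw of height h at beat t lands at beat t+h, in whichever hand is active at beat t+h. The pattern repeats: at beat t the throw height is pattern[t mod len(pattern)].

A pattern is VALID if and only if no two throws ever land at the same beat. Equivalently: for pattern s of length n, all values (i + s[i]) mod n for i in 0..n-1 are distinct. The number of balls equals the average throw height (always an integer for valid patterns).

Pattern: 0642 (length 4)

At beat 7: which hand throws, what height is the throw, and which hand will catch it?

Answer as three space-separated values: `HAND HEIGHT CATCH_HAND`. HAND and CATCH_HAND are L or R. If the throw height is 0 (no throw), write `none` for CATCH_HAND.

Answer: R 2 R

Derivation:
Beat 7: 7 mod 2 = 1, so hand = R
Throw height = pattern[7 mod 4] = pattern[3] = 2
Lands at beat 7+2=9, 9 mod 2 = 1, so catch hand = R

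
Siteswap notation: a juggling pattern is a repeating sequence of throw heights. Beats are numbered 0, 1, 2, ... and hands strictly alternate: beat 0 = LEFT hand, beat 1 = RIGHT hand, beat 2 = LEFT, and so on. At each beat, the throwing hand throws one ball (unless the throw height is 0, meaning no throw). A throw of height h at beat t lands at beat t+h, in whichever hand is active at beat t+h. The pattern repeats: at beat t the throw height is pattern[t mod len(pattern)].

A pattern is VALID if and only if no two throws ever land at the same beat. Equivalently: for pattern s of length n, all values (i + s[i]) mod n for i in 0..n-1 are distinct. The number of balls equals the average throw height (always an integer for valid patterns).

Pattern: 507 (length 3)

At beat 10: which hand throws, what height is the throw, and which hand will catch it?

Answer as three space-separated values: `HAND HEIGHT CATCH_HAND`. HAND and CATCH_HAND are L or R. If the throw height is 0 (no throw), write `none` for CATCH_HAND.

Answer: L 0 none

Derivation:
Beat 10: 10 mod 2 = 0, so hand = L
Throw height = pattern[10 mod 3] = pattern[1] = 0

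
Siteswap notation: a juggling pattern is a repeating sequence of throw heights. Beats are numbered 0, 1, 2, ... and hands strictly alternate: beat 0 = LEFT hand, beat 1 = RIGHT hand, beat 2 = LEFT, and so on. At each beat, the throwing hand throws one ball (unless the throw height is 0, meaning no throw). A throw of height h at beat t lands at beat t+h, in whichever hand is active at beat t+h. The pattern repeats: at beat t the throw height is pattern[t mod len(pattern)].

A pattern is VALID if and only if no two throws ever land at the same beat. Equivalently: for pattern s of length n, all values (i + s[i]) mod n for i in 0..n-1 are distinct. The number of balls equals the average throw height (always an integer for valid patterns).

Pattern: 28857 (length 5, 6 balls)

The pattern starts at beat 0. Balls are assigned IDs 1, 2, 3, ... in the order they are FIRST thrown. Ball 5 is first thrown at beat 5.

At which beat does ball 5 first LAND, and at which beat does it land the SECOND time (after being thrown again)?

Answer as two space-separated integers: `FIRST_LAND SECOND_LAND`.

Answer: 7 15

Derivation:
Beat 0 (L): throw ball1 h=2 -> lands@2:L; in-air after throw: [b1@2:L]
Beat 1 (R): throw ball2 h=8 -> lands@9:R; in-air after throw: [b1@2:L b2@9:R]
Beat 2 (L): throw ball1 h=8 -> lands@10:L; in-air after throw: [b2@9:R b1@10:L]
Beat 3 (R): throw ball3 h=5 -> lands@8:L; in-air after throw: [b3@8:L b2@9:R b1@10:L]
Beat 4 (L): throw ball4 h=7 -> lands@11:R; in-air after throw: [b3@8:L b2@9:R b1@10:L b4@11:R]
Beat 5 (R): throw ball5 h=2 -> lands@7:R; in-air after throw: [b5@7:R b3@8:L b2@9:R b1@10:L b4@11:R]
Beat 6 (L): throw ball6 h=8 -> lands@14:L; in-air after throw: [b5@7:R b3@8:L b2@9:R b1@10:L b4@11:R b6@14:L]
Beat 7 (R): throw ball5 h=8 -> lands@15:R; in-air after throw: [b3@8:L b2@9:R b1@10:L b4@11:R b6@14:L b5@15:R]
Beat 8 (L): throw ball3 h=5 -> lands@13:R; in-air after throw: [b2@9:R b1@10:L b4@11:R b3@13:R b6@14:L b5@15:R]
Beat 9 (R): throw ball2 h=7 -> lands@16:L; in-air after throw: [b1@10:L b4@11:R b3@13:R b6@14:L b5@15:R b2@16:L]
Beat 10 (L): throw ball1 h=2 -> lands@12:L; in-air after throw: [b4@11:R b1@12:L b3@13:R b6@14:L b5@15:R b2@16:L]
Beat 11 (R): throw ball4 h=8 -> lands@19:R; in-air after throw: [b1@12:L b3@13:R b6@14:L b5@15:R b2@16:L b4@19:R]
Beat 12 (L): throw ball1 h=8 -> lands@20:L; in-air after throw: [b3@13:R b6@14:L b5@15:R b2@16:L b4@19:R b1@20:L]
Beat 13 (R): throw ball3 h=5 -> lands@18:L; in-air after throw: [b6@14:L b5@15:R b2@16:L b3@18:L b4@19:R b1@20:L]
Beat 14 (L): throw ball6 h=7 -> lands@21:R; in-air after throw: [b5@15:R b2@16:L b3@18:L b4@19:R b1@20:L b6@21:R]
Beat 15 (R): throw ball5 h=2 -> lands@17:R; in-air after throw: [b2@16:L b5@17:R b3@18:L b4@19:R b1@20:L b6@21:R]
Ball 5: thrown@5 h=2 -> first land @7; rethrown@7 h=8 -> second land @15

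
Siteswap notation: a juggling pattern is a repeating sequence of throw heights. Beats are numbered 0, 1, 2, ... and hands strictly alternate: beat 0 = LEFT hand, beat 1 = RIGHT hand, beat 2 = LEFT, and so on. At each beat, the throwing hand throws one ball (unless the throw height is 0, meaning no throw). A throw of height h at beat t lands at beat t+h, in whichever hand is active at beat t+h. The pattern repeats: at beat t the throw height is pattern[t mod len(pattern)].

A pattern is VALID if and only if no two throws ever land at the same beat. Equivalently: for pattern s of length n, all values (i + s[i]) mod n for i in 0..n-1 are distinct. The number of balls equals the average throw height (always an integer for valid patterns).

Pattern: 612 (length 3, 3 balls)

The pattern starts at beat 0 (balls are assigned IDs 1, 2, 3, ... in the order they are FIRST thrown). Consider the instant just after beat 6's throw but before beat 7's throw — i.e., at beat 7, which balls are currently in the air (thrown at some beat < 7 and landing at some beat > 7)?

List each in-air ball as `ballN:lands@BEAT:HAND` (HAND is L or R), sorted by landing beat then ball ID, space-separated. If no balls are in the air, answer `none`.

Answer: ball3:lands@9:R ball1:lands@12:L

Derivation:
Beat 0 (L): throw ball1 h=6 -> lands@6:L; in-air after throw: [b1@6:L]
Beat 1 (R): throw ball2 h=1 -> lands@2:L; in-air after throw: [b2@2:L b1@6:L]
Beat 2 (L): throw ball2 h=2 -> lands@4:L; in-air after throw: [b2@4:L b1@6:L]
Beat 3 (R): throw ball3 h=6 -> lands@9:R; in-air after throw: [b2@4:L b1@6:L b3@9:R]
Beat 4 (L): throw ball2 h=1 -> lands@5:R; in-air after throw: [b2@5:R b1@6:L b3@9:R]
Beat 5 (R): throw ball2 h=2 -> lands@7:R; in-air after throw: [b1@6:L b2@7:R b3@9:R]
Beat 6 (L): throw ball1 h=6 -> lands@12:L; in-air after throw: [b2@7:R b3@9:R b1@12:L]
Beat 7 (R): throw ball2 h=1 -> lands@8:L; in-air after throw: [b2@8:L b3@9:R b1@12:L]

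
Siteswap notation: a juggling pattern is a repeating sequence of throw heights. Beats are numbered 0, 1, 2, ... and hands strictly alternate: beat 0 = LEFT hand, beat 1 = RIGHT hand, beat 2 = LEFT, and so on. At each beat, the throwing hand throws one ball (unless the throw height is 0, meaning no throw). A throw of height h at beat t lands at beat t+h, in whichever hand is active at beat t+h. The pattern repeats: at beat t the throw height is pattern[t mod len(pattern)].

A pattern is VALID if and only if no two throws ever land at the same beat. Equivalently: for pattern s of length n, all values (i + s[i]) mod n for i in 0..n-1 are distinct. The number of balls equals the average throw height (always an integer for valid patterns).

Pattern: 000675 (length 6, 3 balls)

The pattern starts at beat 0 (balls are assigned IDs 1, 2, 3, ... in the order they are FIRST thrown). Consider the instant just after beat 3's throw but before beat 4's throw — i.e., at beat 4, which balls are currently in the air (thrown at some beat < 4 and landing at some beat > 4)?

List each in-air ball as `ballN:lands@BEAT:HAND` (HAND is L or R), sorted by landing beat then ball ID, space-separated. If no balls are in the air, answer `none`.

Answer: ball1:lands@9:R

Derivation:
Beat 3 (R): throw ball1 h=6 -> lands@9:R; in-air after throw: [b1@9:R]
Beat 4 (L): throw ball2 h=7 -> lands@11:R; in-air after throw: [b1@9:R b2@11:R]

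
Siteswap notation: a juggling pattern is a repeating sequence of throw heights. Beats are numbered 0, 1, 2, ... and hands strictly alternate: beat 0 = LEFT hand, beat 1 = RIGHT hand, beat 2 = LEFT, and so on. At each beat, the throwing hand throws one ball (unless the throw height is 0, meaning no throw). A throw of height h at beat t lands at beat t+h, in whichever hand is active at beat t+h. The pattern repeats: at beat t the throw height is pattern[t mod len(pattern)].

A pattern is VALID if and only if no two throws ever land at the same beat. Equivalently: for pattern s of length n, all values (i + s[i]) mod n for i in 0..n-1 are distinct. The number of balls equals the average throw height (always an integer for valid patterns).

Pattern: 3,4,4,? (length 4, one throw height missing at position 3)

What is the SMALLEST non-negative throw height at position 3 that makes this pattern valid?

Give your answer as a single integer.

Answer: 1

Derivation:
i=0: (0 + 3) mod 4 = 3
i=1: (1 + 4) mod 4 = 1
i=2: (2 + 4) mod 4 = 2
i=3: s[i]=? (unknown)
Known residues: [1, 2, 3]; need a permutation of 0..3, so missing residue r = 0
Need (3 + s) mod 4 = 0; smallest s = (0 - 3) mod 4 = 1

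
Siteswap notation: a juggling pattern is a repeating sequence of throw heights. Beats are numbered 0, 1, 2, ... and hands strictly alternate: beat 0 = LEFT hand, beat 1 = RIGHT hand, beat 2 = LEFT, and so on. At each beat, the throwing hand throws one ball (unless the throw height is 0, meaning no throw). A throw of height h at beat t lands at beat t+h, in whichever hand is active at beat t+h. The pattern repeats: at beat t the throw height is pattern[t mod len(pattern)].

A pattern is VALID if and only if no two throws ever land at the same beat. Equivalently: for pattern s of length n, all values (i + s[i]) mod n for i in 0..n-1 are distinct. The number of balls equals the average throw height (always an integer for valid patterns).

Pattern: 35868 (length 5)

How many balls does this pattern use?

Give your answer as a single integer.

Answer: 6

Derivation:
Pattern = [3, 5, 8, 6, 8], length n = 5
  position 0: throw height = 3, running sum = 3
  position 1: throw height = 5, running sum = 8
  position 2: throw height = 8, running sum = 16
  position 3: throw height = 6, running sum = 22
  position 4: throw height = 8, running sum = 30
Total sum = 30; balls = sum / n = 30 / 5 = 6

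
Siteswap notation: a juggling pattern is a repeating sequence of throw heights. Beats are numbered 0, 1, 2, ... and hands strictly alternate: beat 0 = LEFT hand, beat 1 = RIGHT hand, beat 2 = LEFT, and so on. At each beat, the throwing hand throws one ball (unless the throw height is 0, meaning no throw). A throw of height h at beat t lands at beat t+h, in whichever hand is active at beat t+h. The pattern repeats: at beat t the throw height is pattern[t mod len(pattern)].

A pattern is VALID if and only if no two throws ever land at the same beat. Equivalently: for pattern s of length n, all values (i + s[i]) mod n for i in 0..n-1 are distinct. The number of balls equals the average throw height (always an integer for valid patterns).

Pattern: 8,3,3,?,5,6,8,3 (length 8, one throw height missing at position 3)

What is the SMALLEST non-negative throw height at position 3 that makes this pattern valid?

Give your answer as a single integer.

Answer: 4

Derivation:
i=0: (0 + 8) mod 8 = 0
i=1: (1 + 3) mod 8 = 4
i=2: (2 + 3) mod 8 = 5
i=3: s[i]=? (unknown)
i=4: (4 + 5) mod 8 = 1
i=5: (5 + 6) mod 8 = 3
i=6: (6 + 8) mod 8 = 6
i=7: (7 + 3) mod 8 = 2
Known residues: [0, 1, 2, 3, 4, 5, 6]; need a permutation of 0..7, so missing residue r = 7
Need (3 + s) mod 8 = 7; smallest s = (7 - 3) mod 8 = 4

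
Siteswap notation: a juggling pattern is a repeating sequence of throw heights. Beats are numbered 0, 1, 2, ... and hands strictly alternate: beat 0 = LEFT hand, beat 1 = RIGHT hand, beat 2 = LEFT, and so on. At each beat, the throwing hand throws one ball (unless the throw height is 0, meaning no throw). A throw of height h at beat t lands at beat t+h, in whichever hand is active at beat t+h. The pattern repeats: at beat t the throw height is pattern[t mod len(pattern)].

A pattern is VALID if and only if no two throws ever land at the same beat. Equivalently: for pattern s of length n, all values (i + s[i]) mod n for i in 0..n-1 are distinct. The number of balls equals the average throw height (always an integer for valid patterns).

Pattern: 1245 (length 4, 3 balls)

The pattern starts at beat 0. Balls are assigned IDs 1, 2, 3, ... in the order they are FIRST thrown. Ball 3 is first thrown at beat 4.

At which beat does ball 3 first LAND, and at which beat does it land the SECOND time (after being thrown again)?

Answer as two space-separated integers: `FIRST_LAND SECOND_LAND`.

Answer: 5 7

Derivation:
Beat 0 (L): throw ball1 h=1 -> lands@1:R; in-air after throw: [b1@1:R]
Beat 1 (R): throw ball1 h=2 -> lands@3:R; in-air after throw: [b1@3:R]
Beat 2 (L): throw ball2 h=4 -> lands@6:L; in-air after throw: [b1@3:R b2@6:L]
Beat 3 (R): throw ball1 h=5 -> lands@8:L; in-air after throw: [b2@6:L b1@8:L]
Beat 4 (L): throw ball3 h=1 -> lands@5:R; in-air after throw: [b3@5:R b2@6:L b1@8:L]
Beat 5 (R): throw ball3 h=2 -> lands@7:R; in-air after throw: [b2@6:L b3@7:R b1@8:L]
Beat 6 (L): throw ball2 h=4 -> lands@10:L; in-air after throw: [b3@7:R b1@8:L b2@10:L]
Beat 7 (R): throw ball3 h=5 -> lands@12:L; in-air after throw: [b1@8:L b2@10:L b3@12:L]
Ball 3: thrown@4 h=1 -> first land @5; rethrown@5 h=2 -> second land @7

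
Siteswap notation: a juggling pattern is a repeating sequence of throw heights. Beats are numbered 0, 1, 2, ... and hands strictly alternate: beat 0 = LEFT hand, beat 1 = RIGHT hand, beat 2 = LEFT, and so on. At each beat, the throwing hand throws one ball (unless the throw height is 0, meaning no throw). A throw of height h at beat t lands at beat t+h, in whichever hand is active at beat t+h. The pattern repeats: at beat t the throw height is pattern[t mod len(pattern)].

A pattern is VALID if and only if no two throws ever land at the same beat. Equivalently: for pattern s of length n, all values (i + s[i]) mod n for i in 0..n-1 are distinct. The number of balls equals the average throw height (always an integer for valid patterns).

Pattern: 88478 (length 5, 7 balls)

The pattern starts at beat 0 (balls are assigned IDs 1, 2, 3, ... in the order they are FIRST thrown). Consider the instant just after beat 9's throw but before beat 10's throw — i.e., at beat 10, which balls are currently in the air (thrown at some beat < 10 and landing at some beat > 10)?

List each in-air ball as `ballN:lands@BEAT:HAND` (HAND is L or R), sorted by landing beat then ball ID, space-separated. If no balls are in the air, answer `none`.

Answer: ball7:lands@11:R ball5:lands@12:L ball6:lands@13:R ball3:lands@14:L ball1:lands@15:R ball2:lands@17:R

Derivation:
Beat 0 (L): throw ball1 h=8 -> lands@8:L; in-air after throw: [b1@8:L]
Beat 1 (R): throw ball2 h=8 -> lands@9:R; in-air after throw: [b1@8:L b2@9:R]
Beat 2 (L): throw ball3 h=4 -> lands@6:L; in-air after throw: [b3@6:L b1@8:L b2@9:R]
Beat 3 (R): throw ball4 h=7 -> lands@10:L; in-air after throw: [b3@6:L b1@8:L b2@9:R b4@10:L]
Beat 4 (L): throw ball5 h=8 -> lands@12:L; in-air after throw: [b3@6:L b1@8:L b2@9:R b4@10:L b5@12:L]
Beat 5 (R): throw ball6 h=8 -> lands@13:R; in-air after throw: [b3@6:L b1@8:L b2@9:R b4@10:L b5@12:L b6@13:R]
Beat 6 (L): throw ball3 h=8 -> lands@14:L; in-air after throw: [b1@8:L b2@9:R b4@10:L b5@12:L b6@13:R b3@14:L]
Beat 7 (R): throw ball7 h=4 -> lands@11:R; in-air after throw: [b1@8:L b2@9:R b4@10:L b7@11:R b5@12:L b6@13:R b3@14:L]
Beat 8 (L): throw ball1 h=7 -> lands@15:R; in-air after throw: [b2@9:R b4@10:L b7@11:R b5@12:L b6@13:R b3@14:L b1@15:R]
Beat 9 (R): throw ball2 h=8 -> lands@17:R; in-air after throw: [b4@10:L b7@11:R b5@12:L b6@13:R b3@14:L b1@15:R b2@17:R]
Beat 10 (L): throw ball4 h=8 -> lands@18:L; in-air after throw: [b7@11:R b5@12:L b6@13:R b3@14:L b1@15:R b2@17:R b4@18:L]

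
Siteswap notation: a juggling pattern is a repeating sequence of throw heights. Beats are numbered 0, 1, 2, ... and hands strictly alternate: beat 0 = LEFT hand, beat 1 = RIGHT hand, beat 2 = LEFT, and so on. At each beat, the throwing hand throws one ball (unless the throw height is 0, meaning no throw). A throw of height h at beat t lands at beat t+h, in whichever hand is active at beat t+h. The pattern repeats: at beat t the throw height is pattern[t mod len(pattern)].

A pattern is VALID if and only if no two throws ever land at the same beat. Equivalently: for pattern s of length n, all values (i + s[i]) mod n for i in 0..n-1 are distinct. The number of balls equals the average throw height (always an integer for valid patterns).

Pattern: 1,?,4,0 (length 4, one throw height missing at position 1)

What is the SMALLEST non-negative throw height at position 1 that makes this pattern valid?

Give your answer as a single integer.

i=0: (0 + 1) mod 4 = 1
i=1: s[i]=? (unknown)
i=2: (2 + 4) mod 4 = 2
i=3: (3 + 0) mod 4 = 3
Known residues: [1, 2, 3]; need a permutation of 0..3, so missing residue r = 0
Need (1 + s) mod 4 = 0; smallest s = (0 - 1) mod 4 = 3

Answer: 3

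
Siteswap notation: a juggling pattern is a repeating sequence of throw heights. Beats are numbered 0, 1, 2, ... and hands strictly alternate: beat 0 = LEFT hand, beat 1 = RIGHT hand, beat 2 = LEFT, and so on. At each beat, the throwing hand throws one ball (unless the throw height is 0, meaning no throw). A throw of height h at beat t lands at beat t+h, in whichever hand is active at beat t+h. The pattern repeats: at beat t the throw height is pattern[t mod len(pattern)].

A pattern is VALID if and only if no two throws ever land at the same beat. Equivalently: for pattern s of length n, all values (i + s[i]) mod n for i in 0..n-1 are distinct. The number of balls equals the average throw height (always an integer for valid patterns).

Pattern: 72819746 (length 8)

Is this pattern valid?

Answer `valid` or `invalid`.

i=0: (i + s[i]) mod n = (0 + 7) mod 8 = 7
i=1: (i + s[i]) mod n = (1 + 2) mod 8 = 3
i=2: (i + s[i]) mod n = (2 + 8) mod 8 = 2
i=3: (i + s[i]) mod n = (3 + 1) mod 8 = 4
i=4: (i + s[i]) mod n = (4 + 9) mod 8 = 5
i=5: (i + s[i]) mod n = (5 + 7) mod 8 = 4
i=6: (i + s[i]) mod n = (6 + 4) mod 8 = 2
i=7: (i + s[i]) mod n = (7 + 6) mod 8 = 5
Residues: [7, 3, 2, 4, 5, 4, 2, 5], distinct: False

Answer: invalid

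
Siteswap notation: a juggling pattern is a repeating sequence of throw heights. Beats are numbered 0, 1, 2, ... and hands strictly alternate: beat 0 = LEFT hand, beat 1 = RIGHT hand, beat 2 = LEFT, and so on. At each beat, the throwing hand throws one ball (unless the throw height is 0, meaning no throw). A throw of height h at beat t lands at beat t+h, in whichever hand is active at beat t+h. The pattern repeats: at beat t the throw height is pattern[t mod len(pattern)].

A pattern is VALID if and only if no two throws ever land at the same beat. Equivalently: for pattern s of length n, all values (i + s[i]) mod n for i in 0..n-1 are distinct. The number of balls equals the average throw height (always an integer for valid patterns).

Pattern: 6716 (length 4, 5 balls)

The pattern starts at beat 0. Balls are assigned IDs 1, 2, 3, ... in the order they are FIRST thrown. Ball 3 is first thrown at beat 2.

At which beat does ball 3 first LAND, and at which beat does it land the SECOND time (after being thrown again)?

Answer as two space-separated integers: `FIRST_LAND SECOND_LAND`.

Beat 0 (L): throw ball1 h=6 -> lands@6:L; in-air after throw: [b1@6:L]
Beat 1 (R): throw ball2 h=7 -> lands@8:L; in-air after throw: [b1@6:L b2@8:L]
Beat 2 (L): throw ball3 h=1 -> lands@3:R; in-air after throw: [b3@3:R b1@6:L b2@8:L]
Beat 3 (R): throw ball3 h=6 -> lands@9:R; in-air after throw: [b1@6:L b2@8:L b3@9:R]
Beat 4 (L): throw ball4 h=6 -> lands@10:L; in-air after throw: [b1@6:L b2@8:L b3@9:R b4@10:L]
Beat 5 (R): throw ball5 h=7 -> lands@12:L; in-air after throw: [b1@6:L b2@8:L b3@9:R b4@10:L b5@12:L]
Beat 6 (L): throw ball1 h=1 -> lands@7:R; in-air after throw: [b1@7:R b2@8:L b3@9:R b4@10:L b5@12:L]
Beat 7 (R): throw ball1 h=6 -> lands@13:R; in-air after throw: [b2@8:L b3@9:R b4@10:L b5@12:L b1@13:R]
Beat 8 (L): throw ball2 h=6 -> lands@14:L; in-air after throw: [b3@9:R b4@10:L b5@12:L b1@13:R b2@14:L]
Beat 9 (R): throw ball3 h=7 -> lands@16:L; in-air after throw: [b4@10:L b5@12:L b1@13:R b2@14:L b3@16:L]
Ball 3: thrown@2 h=1 -> first land @3; rethrown@3 h=6 -> second land @9

Answer: 3 9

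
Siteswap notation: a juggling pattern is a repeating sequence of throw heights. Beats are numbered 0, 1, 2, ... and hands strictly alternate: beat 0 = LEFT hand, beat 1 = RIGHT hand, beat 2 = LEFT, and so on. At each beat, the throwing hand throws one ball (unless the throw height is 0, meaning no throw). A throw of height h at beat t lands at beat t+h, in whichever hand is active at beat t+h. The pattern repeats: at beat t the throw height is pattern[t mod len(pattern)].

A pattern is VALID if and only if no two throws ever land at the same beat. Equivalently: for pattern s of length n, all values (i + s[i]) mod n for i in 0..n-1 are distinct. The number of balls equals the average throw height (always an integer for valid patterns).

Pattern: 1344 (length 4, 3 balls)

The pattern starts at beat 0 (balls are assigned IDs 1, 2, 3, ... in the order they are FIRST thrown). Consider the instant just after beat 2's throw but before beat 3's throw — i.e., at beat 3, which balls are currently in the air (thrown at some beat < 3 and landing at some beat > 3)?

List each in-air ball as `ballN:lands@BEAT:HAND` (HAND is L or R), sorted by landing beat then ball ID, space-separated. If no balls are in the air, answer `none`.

Answer: ball1:lands@4:L ball2:lands@6:L

Derivation:
Beat 0 (L): throw ball1 h=1 -> lands@1:R; in-air after throw: [b1@1:R]
Beat 1 (R): throw ball1 h=3 -> lands@4:L; in-air after throw: [b1@4:L]
Beat 2 (L): throw ball2 h=4 -> lands@6:L; in-air after throw: [b1@4:L b2@6:L]
Beat 3 (R): throw ball3 h=4 -> lands@7:R; in-air after throw: [b1@4:L b2@6:L b3@7:R]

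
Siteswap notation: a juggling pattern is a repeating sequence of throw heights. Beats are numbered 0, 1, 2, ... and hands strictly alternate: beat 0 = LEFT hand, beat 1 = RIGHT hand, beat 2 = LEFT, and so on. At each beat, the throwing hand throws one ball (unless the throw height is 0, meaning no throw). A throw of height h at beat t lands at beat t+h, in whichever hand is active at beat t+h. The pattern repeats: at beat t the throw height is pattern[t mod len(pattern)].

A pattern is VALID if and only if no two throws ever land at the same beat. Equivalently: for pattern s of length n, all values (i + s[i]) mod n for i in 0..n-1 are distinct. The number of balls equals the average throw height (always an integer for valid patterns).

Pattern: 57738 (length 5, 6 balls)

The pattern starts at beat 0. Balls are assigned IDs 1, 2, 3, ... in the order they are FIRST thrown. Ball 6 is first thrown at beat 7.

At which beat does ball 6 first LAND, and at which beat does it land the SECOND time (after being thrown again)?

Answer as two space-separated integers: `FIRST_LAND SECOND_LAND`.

Beat 0 (L): throw ball1 h=5 -> lands@5:R; in-air after throw: [b1@5:R]
Beat 1 (R): throw ball2 h=7 -> lands@8:L; in-air after throw: [b1@5:R b2@8:L]
Beat 2 (L): throw ball3 h=7 -> lands@9:R; in-air after throw: [b1@5:R b2@8:L b3@9:R]
Beat 3 (R): throw ball4 h=3 -> lands@6:L; in-air after throw: [b1@5:R b4@6:L b2@8:L b3@9:R]
Beat 4 (L): throw ball5 h=8 -> lands@12:L; in-air after throw: [b1@5:R b4@6:L b2@8:L b3@9:R b5@12:L]
Beat 5 (R): throw ball1 h=5 -> lands@10:L; in-air after throw: [b4@6:L b2@8:L b3@9:R b1@10:L b5@12:L]
Beat 6 (L): throw ball4 h=7 -> lands@13:R; in-air after throw: [b2@8:L b3@9:R b1@10:L b5@12:L b4@13:R]
Beat 7 (R): throw ball6 h=7 -> lands@14:L; in-air after throw: [b2@8:L b3@9:R b1@10:L b5@12:L b4@13:R b6@14:L]
Beat 8 (L): throw ball2 h=3 -> lands@11:R; in-air after throw: [b3@9:R b1@10:L b2@11:R b5@12:L b4@13:R b6@14:L]
Beat 9 (R): throw ball3 h=8 -> lands@17:R; in-air after throw: [b1@10:L b2@11:R b5@12:L b4@13:R b6@14:L b3@17:R]
Beat 10 (L): throw ball1 h=5 -> lands@15:R; in-air after throw: [b2@11:R b5@12:L b4@13:R b6@14:L b1@15:R b3@17:R]
Beat 11 (R): throw ball2 h=7 -> lands@18:L; in-air after throw: [b5@12:L b4@13:R b6@14:L b1@15:R b3@17:R b2@18:L]
Beat 12 (L): throw ball5 h=7 -> lands@19:R; in-air after throw: [b4@13:R b6@14:L b1@15:R b3@17:R b2@18:L b5@19:R]
Beat 13 (R): throw ball4 h=3 -> lands@16:L; in-air after throw: [b6@14:L b1@15:R b4@16:L b3@17:R b2@18:L b5@19:R]
Beat 14 (L): throw ball6 h=8 -> lands@22:L; in-air after throw: [b1@15:R b4@16:L b3@17:R b2@18:L b5@19:R b6@22:L]
Beat 15 (R): throw ball1 h=5 -> lands@20:L; in-air after throw: [b4@16:L b3@17:R b2@18:L b5@19:R b1@20:L b6@22:L]
Beat 16 (L): throw ball4 h=7 -> lands@23:R; in-air after throw: [b3@17:R b2@18:L b5@19:R b1@20:L b6@22:L b4@23:R]
Beat 17 (R): throw ball3 h=7 -> lands@24:L; in-air after throw: [b2@18:L b5@19:R b1@20:L b6@22:L b4@23:R b3@24:L]
Beat 18 (L): throw ball2 h=3 -> lands@21:R; in-air after throw: [b5@19:R b1@20:L b2@21:R b6@22:L b4@23:R b3@24:L]
Ball 6: thrown@7 h=7 -> first land @14; rethrown@14 h=8 -> second land @22

Answer: 14 22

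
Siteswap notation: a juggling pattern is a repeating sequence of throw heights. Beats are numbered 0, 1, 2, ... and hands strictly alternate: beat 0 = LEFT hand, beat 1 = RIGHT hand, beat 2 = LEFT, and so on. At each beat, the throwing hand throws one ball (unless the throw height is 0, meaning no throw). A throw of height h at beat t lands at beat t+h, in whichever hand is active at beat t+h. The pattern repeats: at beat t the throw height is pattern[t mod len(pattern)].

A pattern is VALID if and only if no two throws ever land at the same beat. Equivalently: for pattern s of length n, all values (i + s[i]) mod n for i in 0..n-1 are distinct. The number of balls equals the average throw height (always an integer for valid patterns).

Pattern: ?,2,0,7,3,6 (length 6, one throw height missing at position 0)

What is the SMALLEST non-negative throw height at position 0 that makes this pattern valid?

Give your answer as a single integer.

i=0: s[i]=? (unknown)
i=1: (1 + 2) mod 6 = 3
i=2: (2 + 0) mod 6 = 2
i=3: (3 + 7) mod 6 = 4
i=4: (4 + 3) mod 6 = 1
i=5: (5 + 6) mod 6 = 5
Known residues: [1, 2, 3, 4, 5]; need a permutation of 0..5, so missing residue r = 0
Need (0 + s) mod 6 = 0; smallest s = (0 - 0) mod 6 = 0

Answer: 0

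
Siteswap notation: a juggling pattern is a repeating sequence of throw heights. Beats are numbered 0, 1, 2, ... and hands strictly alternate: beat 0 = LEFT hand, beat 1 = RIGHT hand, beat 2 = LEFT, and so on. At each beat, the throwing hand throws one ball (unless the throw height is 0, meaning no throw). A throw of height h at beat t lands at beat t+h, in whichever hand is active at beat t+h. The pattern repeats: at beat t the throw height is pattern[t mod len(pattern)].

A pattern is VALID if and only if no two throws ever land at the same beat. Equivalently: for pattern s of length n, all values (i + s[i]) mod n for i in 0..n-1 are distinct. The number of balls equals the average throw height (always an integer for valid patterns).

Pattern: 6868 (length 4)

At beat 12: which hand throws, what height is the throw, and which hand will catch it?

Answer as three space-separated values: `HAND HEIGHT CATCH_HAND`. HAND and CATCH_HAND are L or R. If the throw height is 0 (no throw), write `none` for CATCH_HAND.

Answer: L 6 L

Derivation:
Beat 12: 12 mod 2 = 0, so hand = L
Throw height = pattern[12 mod 4] = pattern[0] = 6
Lands at beat 12+6=18, 18 mod 2 = 0, so catch hand = L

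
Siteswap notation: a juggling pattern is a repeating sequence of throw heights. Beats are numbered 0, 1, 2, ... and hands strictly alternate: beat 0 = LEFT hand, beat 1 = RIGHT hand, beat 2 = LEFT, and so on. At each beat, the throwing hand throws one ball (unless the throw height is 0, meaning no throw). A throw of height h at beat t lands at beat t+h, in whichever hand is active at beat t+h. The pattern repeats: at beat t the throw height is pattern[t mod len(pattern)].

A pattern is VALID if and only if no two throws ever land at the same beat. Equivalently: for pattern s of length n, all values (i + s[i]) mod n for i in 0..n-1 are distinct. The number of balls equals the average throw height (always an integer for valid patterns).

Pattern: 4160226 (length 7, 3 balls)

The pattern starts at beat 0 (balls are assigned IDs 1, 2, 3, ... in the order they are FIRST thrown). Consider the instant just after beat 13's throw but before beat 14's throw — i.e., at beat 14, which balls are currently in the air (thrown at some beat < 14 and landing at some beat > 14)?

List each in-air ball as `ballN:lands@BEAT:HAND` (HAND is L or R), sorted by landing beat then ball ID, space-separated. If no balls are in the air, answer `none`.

Answer: ball2:lands@15:R ball3:lands@19:R

Derivation:
Beat 0 (L): throw ball1 h=4 -> lands@4:L; in-air after throw: [b1@4:L]
Beat 1 (R): throw ball2 h=1 -> lands@2:L; in-air after throw: [b2@2:L b1@4:L]
Beat 2 (L): throw ball2 h=6 -> lands@8:L; in-air after throw: [b1@4:L b2@8:L]
Beat 4 (L): throw ball1 h=2 -> lands@6:L; in-air after throw: [b1@6:L b2@8:L]
Beat 5 (R): throw ball3 h=2 -> lands@7:R; in-air after throw: [b1@6:L b3@7:R b2@8:L]
Beat 6 (L): throw ball1 h=6 -> lands@12:L; in-air after throw: [b3@7:R b2@8:L b1@12:L]
Beat 7 (R): throw ball3 h=4 -> lands@11:R; in-air after throw: [b2@8:L b3@11:R b1@12:L]
Beat 8 (L): throw ball2 h=1 -> lands@9:R; in-air after throw: [b2@9:R b3@11:R b1@12:L]
Beat 9 (R): throw ball2 h=6 -> lands@15:R; in-air after throw: [b3@11:R b1@12:L b2@15:R]
Beat 11 (R): throw ball3 h=2 -> lands@13:R; in-air after throw: [b1@12:L b3@13:R b2@15:R]
Beat 12 (L): throw ball1 h=2 -> lands@14:L; in-air after throw: [b3@13:R b1@14:L b2@15:R]
Beat 13 (R): throw ball3 h=6 -> lands@19:R; in-air after throw: [b1@14:L b2@15:R b3@19:R]
Beat 14 (L): throw ball1 h=4 -> lands@18:L; in-air after throw: [b2@15:R b1@18:L b3@19:R]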